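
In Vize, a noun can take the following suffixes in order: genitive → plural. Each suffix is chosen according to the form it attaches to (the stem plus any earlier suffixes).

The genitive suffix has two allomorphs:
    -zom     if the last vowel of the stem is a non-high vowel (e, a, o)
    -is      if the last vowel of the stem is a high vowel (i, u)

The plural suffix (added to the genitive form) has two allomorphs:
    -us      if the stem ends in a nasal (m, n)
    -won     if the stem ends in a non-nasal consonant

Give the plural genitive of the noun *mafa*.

Since the last vowel of *mafa* is /a/ (a non-high vowel), it takes -zom, giving *mafazom*.
Since the final consonant of the genitive form *mafazom* is /m/ (a nasal), it takes -us, giving *mafazomus*.

mafazomus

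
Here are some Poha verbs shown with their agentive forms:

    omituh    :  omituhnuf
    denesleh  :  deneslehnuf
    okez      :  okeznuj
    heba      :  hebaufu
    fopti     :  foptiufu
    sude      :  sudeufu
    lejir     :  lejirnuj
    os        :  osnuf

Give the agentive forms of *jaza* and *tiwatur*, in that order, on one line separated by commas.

jazaufu, tiwaturnuj

Looking at the final sound of each stem: -nuf when the stem ends in a voiceless consonant (*omituh*, *denesleh*, *os*); -nuj when the stem ends in a voiced consonant (*okez*, *lejir*); -ufu when the stem ends in a vowel (*heba*, *fopti*, *sude*).
*jaza*: final sound = /a/, a vowel → -ufu → *jazaufu*.
*tiwatur*: final sound = /r/, a voiced consonant → -nuj → *tiwaturnuj*.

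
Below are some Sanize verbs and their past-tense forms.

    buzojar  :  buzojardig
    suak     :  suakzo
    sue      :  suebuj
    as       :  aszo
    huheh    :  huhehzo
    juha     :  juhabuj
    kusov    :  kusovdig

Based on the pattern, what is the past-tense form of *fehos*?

fehoszo

Looking at the final sound of each stem: -zo when the stem ends in a voiceless consonant (*suak*, *as*, *huheh*); -dig when the stem ends in a voiced consonant (*buzojar*, *kusov*); -buj when the stem ends in a vowel (*sue*, *juha*).
*fehos* — final sound /s/ (a voiceless consonant) → -zo → *fehoszo*.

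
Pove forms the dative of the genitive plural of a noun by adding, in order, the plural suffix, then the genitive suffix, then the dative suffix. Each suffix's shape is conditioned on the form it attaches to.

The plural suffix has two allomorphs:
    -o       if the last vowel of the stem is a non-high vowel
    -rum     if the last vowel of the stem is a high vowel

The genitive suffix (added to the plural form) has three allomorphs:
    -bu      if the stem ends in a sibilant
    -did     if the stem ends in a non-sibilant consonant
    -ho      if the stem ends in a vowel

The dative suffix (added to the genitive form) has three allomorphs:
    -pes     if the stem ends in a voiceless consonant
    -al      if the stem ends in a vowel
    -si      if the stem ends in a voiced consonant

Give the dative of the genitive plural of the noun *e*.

eohoal

*e* — last vowel /e/ (a non-high vowel) → -o → *eo*.
Since the final sound of the plural form *eo* is /o/ (a vowel), it takes -ho, giving *eoho*.
Since the final sound of the genitive form *eoho* is /o/ (a vowel), it takes -al, giving *eohoal*.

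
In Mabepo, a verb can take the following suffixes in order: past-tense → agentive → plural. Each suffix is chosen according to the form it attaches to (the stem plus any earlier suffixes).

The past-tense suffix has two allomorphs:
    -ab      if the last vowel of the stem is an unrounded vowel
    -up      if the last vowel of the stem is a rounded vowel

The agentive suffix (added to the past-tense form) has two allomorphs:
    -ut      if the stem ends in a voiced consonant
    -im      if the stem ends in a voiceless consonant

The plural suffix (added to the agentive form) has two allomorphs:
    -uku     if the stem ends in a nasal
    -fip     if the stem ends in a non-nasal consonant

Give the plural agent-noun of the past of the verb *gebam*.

Since the last vowel of *gebam* is /a/ (an unrounded vowel), it takes -ab, giving *gebamab*.
The past-tense form *gebamab*: final consonant = /b/, voiced → -ut → *gebamabut*.
The final consonant of the agentive form *gebamabut* is /t/, which is non-nasal, so the plural suffix is -fip, giving *gebamabutfip*.

gebamabutfip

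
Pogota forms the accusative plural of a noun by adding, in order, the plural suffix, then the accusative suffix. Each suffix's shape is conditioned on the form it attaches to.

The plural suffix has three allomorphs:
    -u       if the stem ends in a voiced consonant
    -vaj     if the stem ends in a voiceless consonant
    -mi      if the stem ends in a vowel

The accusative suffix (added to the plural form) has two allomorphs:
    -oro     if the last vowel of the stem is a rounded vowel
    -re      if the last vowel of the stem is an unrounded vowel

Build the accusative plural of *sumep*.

sumepvajre

The final sound of *sumep* is /p/, which is a voiceless consonant, so the plural suffix is -vaj, giving *sumepvaj*.
The plural form *sumepvaj*: last vowel = /a/, an unrounded vowel → -re → *sumepvajre*.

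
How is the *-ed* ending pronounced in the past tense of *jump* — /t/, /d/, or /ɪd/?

The stem *jump* ends in a voiceless consonant other than /t/.
The -ed suffix is realized as /ɪd/ after /t, d/; as /t/ after other voiceless consonants; and as /d/ after other voiced sounds.
So -ed on *jump* is pronounced /t/.

/t/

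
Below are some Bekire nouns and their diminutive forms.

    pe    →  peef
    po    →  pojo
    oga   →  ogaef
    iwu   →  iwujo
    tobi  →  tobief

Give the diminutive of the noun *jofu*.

jofujo

The suffix is conditioned by the last vowel: -jo when the last vowel of the stem is a rounded vowel (*po*, *iwu*); -ef when the last vowel of the stem is an unrounded vowel (*pe*, *oga*, *tobi*).
*jofu*: last vowel = /u/, a rounded vowel → -jo → *jofujo*.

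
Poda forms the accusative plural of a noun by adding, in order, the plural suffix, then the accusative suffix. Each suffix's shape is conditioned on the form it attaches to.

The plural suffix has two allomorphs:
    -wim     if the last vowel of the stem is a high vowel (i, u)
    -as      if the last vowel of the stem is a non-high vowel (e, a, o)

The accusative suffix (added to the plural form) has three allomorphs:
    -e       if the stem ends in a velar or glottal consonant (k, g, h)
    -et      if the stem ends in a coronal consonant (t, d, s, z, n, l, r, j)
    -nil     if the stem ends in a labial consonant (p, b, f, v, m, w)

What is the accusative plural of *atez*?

The last vowel of *atez* is /e/, which is a non-high vowel, so the plural suffix is -as, giving *atezas*.
The plural form *atezas*: final consonant = /s/, coronal → -et → *atezaset*.

atezaset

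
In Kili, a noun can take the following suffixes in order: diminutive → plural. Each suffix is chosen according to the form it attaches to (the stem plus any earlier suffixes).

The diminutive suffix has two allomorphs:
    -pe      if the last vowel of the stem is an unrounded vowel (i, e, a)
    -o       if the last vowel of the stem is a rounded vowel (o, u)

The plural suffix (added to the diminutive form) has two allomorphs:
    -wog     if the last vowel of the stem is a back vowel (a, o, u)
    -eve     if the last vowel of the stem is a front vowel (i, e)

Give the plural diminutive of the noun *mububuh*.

mububuhowog

Since the last vowel of *mububuh* is /u/ (a rounded vowel), it takes -o, giving *mububuho*.
The diminutive form *mububuho* — last vowel /o/ (a back vowel) → -wog → *mububuhowog*.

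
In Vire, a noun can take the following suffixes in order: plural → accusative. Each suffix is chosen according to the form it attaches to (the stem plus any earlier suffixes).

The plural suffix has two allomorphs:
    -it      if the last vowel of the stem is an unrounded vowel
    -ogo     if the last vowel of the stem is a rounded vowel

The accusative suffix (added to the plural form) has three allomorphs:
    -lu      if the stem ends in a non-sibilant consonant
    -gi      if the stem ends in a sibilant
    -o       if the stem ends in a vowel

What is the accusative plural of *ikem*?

ikemitlu

Since the last vowel of *ikem* is /e/ (an unrounded vowel), it takes -it, giving *ikemit*.
The plural form *ikemit*: final sound = /t/, a non-sibilant consonant → -lu → *ikemitlu*.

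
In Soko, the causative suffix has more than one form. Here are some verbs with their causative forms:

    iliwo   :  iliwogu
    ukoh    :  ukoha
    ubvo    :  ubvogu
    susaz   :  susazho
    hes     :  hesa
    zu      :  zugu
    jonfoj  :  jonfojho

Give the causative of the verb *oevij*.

The pattern is voicing of the final sound: -a when the stem ends in a voiceless consonant (*ukoh*, *hes*); -ho when the stem ends in a voiced consonant (*susaz*, *jonfoj*); -gu when the stem ends in a vowel (*iliwo*, *ubvo*, *zu*).
The final sound of *oevij* is /j/, which is a voiced consonant, so the suffix is -ho, giving *oevijho*.

oevijho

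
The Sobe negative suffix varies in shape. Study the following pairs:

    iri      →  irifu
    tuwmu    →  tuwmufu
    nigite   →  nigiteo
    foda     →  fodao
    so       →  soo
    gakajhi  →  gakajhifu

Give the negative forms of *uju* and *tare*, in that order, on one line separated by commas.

ujufu, tareo

The alternation tracks the last vowel of the stem — -fu when the last vowel of the stem is a high vowel (*iri*, *tuwmu*, *gakajhi*); -o when the last vowel of the stem is a non-high vowel (*nigite*, *foda*, *so*).
Since the last vowel of *uju* is /u/ (a high vowel), it takes -fu, giving *ujufu*.
The last vowel of *tare* is /e/, which is a non-high vowel, so the suffix is -o, giving *tareo*.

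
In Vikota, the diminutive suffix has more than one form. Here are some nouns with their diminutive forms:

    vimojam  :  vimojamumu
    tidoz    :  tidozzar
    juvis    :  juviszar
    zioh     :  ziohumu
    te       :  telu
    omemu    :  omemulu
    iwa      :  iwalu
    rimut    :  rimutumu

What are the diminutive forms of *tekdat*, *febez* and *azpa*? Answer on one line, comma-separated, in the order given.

Looking at the final sound of each stem: -zar when the stem ends in a sibilant (*tidoz*, *juvis*); -umu when the stem ends in a non-sibilant consonant (*vimojam*, *zioh*, *rimut*); -lu when the stem ends in a vowel (*te*, *omemu*, *iwa*).
The final sound of *tekdat* is /t/, which is a non-sibilant consonant, so the suffix is -umu, giving *tekdatumu*.
*febez*: final sound = /z/, a sibilant → -zar → *febezzar*.
Since the final sound of *azpa* is /a/ (a vowel), it takes -lu, giving *azpalu*.

tekdatumu, febezzar, azpalu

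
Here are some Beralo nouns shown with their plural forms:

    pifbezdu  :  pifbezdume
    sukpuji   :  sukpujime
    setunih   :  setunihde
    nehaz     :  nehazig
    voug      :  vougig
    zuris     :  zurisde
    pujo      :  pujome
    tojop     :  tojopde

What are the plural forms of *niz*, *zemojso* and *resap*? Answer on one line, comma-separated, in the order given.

The suffix is conditioned by the final sound: -de when the stem ends in a voiceless consonant (*setunih*, *zuris*, *tojop*); -ig when the stem ends in a voiced consonant (*nehaz*, *voug*); -me when the stem ends in a vowel (*pifbezdu*, *sukpuji*, *pujo*).
*niz*: final sound = /z/, a voiced consonant → -ig → *nizig*.
Since the final sound of *zemojso* is /o/ (a vowel), it takes -me, giving *zemojsome*.
*resap* — final sound /p/ (a voiceless consonant) → -de → *resapde*.

nizig, zemojsome, resapde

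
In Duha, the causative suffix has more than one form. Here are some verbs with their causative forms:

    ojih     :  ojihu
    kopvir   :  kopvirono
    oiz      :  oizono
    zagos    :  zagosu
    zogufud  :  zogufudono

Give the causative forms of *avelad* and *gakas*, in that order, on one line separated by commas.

aveladono, gakasu

Looking at the final consonant of each stem: -u when the stem ends in a voiceless consonant (*ojih*, *zagos*); -ono when the stem ends in a voiced consonant (*kopvir*, *oiz*, *zogufud*).
Since the final consonant of *avelad* is /d/ (voiced), it takes -ono, giving *aveladono*.
*gakas* — final consonant /s/ (voiceless) → -u → *gakasu*.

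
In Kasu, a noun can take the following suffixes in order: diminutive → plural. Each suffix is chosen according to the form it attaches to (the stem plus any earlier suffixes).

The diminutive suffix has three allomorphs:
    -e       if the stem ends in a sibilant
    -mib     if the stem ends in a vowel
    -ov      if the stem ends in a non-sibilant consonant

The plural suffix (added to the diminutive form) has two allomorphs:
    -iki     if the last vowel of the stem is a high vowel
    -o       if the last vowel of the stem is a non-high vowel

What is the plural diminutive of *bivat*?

bivatovo

*bivat* — final sound /t/ (a non-sibilant consonant) → -ov → *bivatov*.
The diminutive form *bivatov*: last vowel = /o/, a non-high vowel → -o → *bivatovo*.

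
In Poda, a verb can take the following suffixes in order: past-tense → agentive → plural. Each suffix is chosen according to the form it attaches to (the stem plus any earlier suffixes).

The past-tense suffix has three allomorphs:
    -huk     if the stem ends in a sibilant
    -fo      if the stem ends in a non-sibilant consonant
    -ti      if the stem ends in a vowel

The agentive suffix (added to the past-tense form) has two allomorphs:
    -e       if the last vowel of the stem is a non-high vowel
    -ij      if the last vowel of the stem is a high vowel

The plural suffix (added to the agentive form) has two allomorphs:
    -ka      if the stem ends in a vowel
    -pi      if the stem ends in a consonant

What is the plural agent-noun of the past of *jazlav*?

jazlavfoeka

*jazlav*: final sound = /v/, a non-sibilant consonant → -fo → *jazlavfo*.
The past-tense form *jazlavfo*: last vowel = /o/, a non-high vowel → -e → *jazlavfoe*.
Since the final sound of the agentive form *jazlavfoe* is /e/ (a vowel), it takes -ka, giving *jazlavfoeka*.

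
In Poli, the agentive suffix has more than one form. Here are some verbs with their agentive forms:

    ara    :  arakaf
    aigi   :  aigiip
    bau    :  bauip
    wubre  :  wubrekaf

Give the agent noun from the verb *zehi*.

zehiip

The pattern is height harmony: -ip when the last vowel of the stem is a high vowel (*aigi*, *bau*); -kaf when the last vowel of the stem is a non-high vowel (*ara*, *wubre*).
Since the last vowel of *zehi* is /i/ (a high vowel), it takes -ip, giving *zehiip*.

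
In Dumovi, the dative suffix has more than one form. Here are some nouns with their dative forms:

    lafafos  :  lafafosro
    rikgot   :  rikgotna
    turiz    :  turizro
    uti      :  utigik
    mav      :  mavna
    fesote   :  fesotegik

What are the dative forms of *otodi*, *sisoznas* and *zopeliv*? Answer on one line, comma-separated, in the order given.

otodigik, sisoznasro, zopelivna

Looking at the final sound of each stem: -ro when the stem ends in a sibilant (*lafafos*, *turiz*); -na when the stem ends in a non-sibilant consonant (*rikgot*, *mav*); -gik when the stem ends in a vowel (*uti*, *fesote*).
The final sound of *otodi* is /i/, which is a vowel, so the suffix is -gik, giving *otodigik*.
Since the final sound of *sisoznas* is /s/ (a sibilant), it takes -ro, giving *sisoznasro*.
Since the final sound of *zopeliv* is /v/ (a non-sibilant consonant), it takes -na, giving *zopelivna*.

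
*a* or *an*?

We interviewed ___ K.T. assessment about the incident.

a

The indefinite article is chosen by the initial *sound* of the following word, not its spelling.
The initialism *K.T.* is read letter by letter; the first letter, K, is pronounced /keɪ/, which begins with a consonant sound.
So the article is *a*: We interviewed a K.T. assessment about the incident.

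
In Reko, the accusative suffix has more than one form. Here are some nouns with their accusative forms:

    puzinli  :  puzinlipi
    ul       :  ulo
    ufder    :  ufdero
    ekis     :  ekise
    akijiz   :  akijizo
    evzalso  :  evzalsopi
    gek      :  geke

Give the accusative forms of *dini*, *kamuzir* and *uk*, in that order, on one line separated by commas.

The pattern is voicing of the final sound: -e when the stem ends in a voiceless consonant (*ekis*, *gek*); -o when the stem ends in a voiced consonant (*ul*, *ufder*, *akijiz*); -pi when the stem ends in a vowel (*puzinli*, *evzalso*).
Since the final sound of *dini* is /i/ (a vowel), it takes -pi, giving *dinipi*.
*kamuzir* — final sound /r/ (a voiced consonant) → -o → *kamuziro*.
*uk* — final sound /k/ (a voiceless consonant) → -e → *uke*.

dinipi, kamuziro, uke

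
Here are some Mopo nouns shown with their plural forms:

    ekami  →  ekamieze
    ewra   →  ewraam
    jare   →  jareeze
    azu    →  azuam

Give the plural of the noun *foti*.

fotieze

Looking at the last vowel of each stem: -eze when the last vowel of the stem is a front vowel (*ekami*, *jare*); -am when the last vowel of the stem is a back vowel (*ewra*, *azu*).
*foti*: last vowel = /i/, a front vowel → -eze → *fotieze*.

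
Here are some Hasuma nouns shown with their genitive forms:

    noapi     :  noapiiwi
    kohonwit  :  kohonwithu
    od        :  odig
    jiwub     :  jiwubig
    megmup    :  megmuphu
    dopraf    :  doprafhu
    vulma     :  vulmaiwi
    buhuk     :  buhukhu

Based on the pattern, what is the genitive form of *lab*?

labig

The suffix is conditioned by the final sound: -hu when the stem ends in a voiceless consonant (*kohonwit*, *megmup*, *dopraf*, *buhuk*); -ig when the stem ends in a voiced consonant (*od*, *jiwub*); -iwi when the stem ends in a vowel (*noapi*, *vulma*).
Since the final sound of *lab* is /b/ (a voiced consonant), it takes -ig, giving *labig*.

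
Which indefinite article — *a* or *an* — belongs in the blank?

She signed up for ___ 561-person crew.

The indefinite article is chosen by the initial *sound* of the following word, not its spelling.
The number *561* is spoken "five hundred …", beginning with /faɪv/ — a consonant sound.
So the article is *a*: She signed up for a 561-person crew.

a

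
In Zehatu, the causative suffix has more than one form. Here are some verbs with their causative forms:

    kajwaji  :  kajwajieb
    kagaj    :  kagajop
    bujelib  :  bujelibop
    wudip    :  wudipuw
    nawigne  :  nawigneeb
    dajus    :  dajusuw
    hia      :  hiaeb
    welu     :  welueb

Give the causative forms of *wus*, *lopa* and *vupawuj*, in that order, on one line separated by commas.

The pattern is voicing of the final sound: -uw when the stem ends in a voiceless consonant (*wudip*, *dajus*); -op when the stem ends in a voiced consonant (*kagaj*, *bujelib*); -eb when the stem ends in a vowel (*kajwaji*, *nawigne*, *hia*, *welu*).
Since the final sound of *wus* is /s/ (a voiceless consonant), it takes -uw, giving *wusuw*.
Since the final sound of *lopa* is /a/ (a vowel), it takes -eb, giving *lopaeb*.
*vupawuj* — final sound /j/ (a voiced consonant) → -op → *vupawujop*.

wusuw, lopaeb, vupawujop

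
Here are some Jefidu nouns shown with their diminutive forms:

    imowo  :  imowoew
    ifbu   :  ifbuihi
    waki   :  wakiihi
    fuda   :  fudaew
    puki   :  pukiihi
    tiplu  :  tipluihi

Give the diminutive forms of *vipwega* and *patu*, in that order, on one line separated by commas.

The alternation tracks the last vowel of the stem — -ihi when the last vowel of the stem is a high vowel (*ifbu*, *waki*, *puki*, *tiplu*); -ew when the last vowel of the stem is a non-high vowel (*imowo*, *fuda*).
Since the last vowel of *vipwega* is /a/ (a non-high vowel), it takes -ew, giving *vipwegaew*.
The last vowel of *patu* is /u/, which is a high vowel, so the suffix is -ihi, giving *patuihi*.

vipwegaew, patuihi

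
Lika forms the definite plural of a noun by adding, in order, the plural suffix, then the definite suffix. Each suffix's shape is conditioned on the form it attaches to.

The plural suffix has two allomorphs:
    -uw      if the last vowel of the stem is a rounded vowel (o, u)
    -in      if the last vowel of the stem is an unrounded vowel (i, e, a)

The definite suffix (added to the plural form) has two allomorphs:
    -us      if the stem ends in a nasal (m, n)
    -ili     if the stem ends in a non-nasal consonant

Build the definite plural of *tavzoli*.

tavzoliinus

The last vowel of *tavzoli* is /i/, which is an unrounded vowel, so the plural suffix is -in, giving *tavzoliin*.
Since the final consonant of the plural form *tavzoliin* is /n/ (a nasal), it takes -us, giving *tavzoliinus*.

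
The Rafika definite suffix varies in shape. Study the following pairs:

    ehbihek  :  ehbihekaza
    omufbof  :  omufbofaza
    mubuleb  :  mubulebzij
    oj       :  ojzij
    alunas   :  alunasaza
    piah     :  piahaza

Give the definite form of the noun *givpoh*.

Looking at the final consonant of each stem: -aza when the stem ends in a voiceless consonant (*ehbihek*, *omufbof*, *alunas*, *piah*); -zij when the stem ends in a voiced consonant (*mubuleb*, *oj*).
Since the final consonant of *givpoh* is /h/ (voiceless), it takes -aza, giving *givpohaza*.

givpohaza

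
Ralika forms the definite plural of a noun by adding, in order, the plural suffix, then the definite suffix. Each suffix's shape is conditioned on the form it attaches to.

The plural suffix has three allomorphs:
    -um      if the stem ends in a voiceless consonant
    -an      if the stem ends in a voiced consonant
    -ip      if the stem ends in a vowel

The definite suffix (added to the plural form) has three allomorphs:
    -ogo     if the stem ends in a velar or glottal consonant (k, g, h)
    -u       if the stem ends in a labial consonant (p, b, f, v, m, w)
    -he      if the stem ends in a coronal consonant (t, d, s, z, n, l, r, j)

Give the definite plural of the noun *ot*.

otumu

The final sound of *ot* is /t/, which is a voiceless consonant, so the plural suffix is -um, giving *otum*.
The final consonant of the plural form *otum* is /m/, which is labial, so the definite suffix is -u, giving *otumu*.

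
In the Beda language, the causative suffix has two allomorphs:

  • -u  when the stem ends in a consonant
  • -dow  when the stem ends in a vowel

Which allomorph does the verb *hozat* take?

-u

Since the final sound of *hozat* is /t/ (a consonant), it takes -u.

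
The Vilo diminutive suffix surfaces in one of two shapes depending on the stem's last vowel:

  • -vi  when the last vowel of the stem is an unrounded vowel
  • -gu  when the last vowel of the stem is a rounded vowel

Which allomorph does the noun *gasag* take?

-vi

*gasag* — last vowel /a/ (an unrounded vowel) → -vi.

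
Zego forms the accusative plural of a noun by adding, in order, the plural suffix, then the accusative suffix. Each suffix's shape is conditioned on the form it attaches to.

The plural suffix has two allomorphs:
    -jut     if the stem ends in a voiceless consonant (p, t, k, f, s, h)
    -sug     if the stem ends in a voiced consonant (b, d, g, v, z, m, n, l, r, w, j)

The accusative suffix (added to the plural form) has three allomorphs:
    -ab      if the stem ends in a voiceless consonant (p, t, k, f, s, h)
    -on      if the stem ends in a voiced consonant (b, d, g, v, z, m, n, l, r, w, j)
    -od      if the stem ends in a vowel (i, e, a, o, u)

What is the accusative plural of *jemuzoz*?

Since the final consonant of *jemuzoz* is /z/ (voiced), it takes -sug, giving *jemuzozsug*.
The plural form *jemuzozsug*: final sound = /g/, a voiced consonant → -on → *jemuzozsugon*.

jemuzozsugon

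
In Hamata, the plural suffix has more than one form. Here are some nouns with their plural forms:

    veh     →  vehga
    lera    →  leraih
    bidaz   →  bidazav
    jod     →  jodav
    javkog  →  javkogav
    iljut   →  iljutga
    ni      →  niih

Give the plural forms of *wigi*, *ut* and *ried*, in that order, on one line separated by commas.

wigiih, utga, riedav

The pattern is voicing of the final sound: -ga when the stem ends in a voiceless consonant (*veh*, *iljut*); -av when the stem ends in a voiced consonant (*bidaz*, *jod*, *javkog*); -ih when the stem ends in a vowel (*lera*, *ni*).
*wigi* — final sound /i/ (a vowel) → -ih → *wigiih*.
Since the final sound of *ut* is /t/ (a voiceless consonant), it takes -ga, giving *utga*.
The final sound of *ried* is /d/, which is a voiced consonant, so the suffix is -av, giving *riedav*.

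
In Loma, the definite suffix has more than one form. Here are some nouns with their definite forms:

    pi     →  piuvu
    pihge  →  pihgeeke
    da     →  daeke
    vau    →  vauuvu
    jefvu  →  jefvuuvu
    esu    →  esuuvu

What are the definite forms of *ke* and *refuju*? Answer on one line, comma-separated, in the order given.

keeke, refujuuvu

Looking at the last vowel of each stem: -uvu when the last vowel of the stem is a high vowel (*pi*, *vau*, *jefvu*, *esu*); -eke when the last vowel of the stem is a non-high vowel (*pihge*, *da*).
Since the last vowel of *ke* is /e/ (a non-high vowel), it takes -eke, giving *keeke*.
*refuju* — last vowel /u/ (a high vowel) → -uvu → *refujuuvu*.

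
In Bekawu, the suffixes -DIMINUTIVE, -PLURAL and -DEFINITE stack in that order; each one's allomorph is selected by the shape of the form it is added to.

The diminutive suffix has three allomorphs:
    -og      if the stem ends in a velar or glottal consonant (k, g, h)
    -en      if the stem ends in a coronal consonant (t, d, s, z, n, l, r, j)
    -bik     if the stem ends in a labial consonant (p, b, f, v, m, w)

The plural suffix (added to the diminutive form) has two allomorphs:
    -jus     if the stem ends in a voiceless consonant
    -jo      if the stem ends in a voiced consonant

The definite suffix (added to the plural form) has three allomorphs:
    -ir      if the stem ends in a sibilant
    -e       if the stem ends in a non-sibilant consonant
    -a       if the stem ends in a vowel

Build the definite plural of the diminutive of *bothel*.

bothelenjoa

Since the final consonant of *bothel* is /l/ (coronal), it takes -en, giving *bothelen*.
The final consonant of the diminutive form *bothelen* is /n/, which is voiced, so the plural suffix is -jo, giving *bothelenjo*.
The final sound of the plural form *bothelenjo* is /o/, which is a vowel, so the definite suffix is -a, giving *bothelenjoa*.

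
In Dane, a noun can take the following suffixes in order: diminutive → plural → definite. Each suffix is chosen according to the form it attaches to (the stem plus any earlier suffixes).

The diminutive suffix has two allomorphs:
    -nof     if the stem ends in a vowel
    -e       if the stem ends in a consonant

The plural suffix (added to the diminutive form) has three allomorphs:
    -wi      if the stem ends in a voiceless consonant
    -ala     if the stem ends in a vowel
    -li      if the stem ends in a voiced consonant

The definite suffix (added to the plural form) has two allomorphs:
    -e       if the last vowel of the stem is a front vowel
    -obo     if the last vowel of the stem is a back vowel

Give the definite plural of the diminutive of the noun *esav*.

esavealaobo

*esav*: final sound = /v/, a consonant → -e → *esave*.
The diminutive form *esave* — final sound /e/ (a vowel) → -ala → *esaveala*.
The plural form *esaveala*: last vowel = /a/, a back vowel → -obo → *esavealaobo*.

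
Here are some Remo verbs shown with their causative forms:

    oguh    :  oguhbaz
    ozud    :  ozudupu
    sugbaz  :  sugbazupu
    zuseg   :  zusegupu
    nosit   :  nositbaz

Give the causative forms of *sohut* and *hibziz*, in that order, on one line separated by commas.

Looking at the final consonant of each stem: -baz when the stem ends in a voiceless consonant (*oguh*, *nosit*); -upu when the stem ends in a voiced consonant (*ozud*, *sugbaz*, *zuseg*).
*sohut*: final consonant = /t/, voiceless → -baz → *sohutbaz*.
Since the final consonant of *hibziz* is /z/ (voiced), it takes -upu, giving *hibzizupu*.

sohutbaz, hibzizupu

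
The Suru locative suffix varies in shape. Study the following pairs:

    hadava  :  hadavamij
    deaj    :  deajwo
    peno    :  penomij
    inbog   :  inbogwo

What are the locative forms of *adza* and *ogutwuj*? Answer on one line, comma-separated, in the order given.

adzamij, ogutwujwo

Looking at the final sound of each stem: -wo when the stem ends in a consonant (*deaj*, *inbog*); -mij when the stem ends in a vowel (*hadava*, *peno*).
Since the final sound of *adza* is /a/ (a vowel), it takes -mij, giving *adzamij*.
*ogutwuj*: final sound = /j/, a consonant → -wo → *ogutwujwo*.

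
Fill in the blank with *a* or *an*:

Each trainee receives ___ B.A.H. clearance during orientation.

The indefinite article is chosen by the initial *sound* of the following word, not its spelling.
The initialism *B.A.H.* is read letter by letter; the first letter, B, is pronounced /biː/, which begins with a consonant sound.
So the article is *a*: Each trainee receives a B.A.H. clearance during orientation.

a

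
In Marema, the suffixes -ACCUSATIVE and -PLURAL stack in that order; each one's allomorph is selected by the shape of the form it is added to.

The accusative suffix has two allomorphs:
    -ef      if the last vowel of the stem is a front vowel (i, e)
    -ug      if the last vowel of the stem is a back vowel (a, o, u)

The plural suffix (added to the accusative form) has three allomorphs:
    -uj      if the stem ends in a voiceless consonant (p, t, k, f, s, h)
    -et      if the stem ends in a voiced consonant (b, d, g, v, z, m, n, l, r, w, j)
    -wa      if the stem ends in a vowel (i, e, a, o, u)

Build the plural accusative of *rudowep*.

Since the last vowel of *rudowep* is /e/ (a front vowel), it takes -ef, giving *rudowepef*.
The accusative form *rudowepef* — final sound /f/ (a voiceless consonant) → -uj → *rudowepefuj*.

rudowepefuj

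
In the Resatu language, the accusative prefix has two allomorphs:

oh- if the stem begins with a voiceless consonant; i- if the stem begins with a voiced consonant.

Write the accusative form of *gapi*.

igapi

*gapi* — first consonant /g/ (voiced) → i- → *igapi*.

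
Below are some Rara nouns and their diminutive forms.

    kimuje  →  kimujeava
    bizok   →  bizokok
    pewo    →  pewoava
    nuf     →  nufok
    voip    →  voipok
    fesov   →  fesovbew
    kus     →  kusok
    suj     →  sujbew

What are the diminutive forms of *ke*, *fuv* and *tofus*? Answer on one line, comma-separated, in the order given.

The pattern is voicing of the final sound: -ok when the stem ends in a voiceless consonant (*bizok*, *nuf*, *voip*, *kus*); -bew when the stem ends in a voiced consonant (*fesov*, *suj*); -ava when the stem ends in a vowel (*kimuje*, *pewo*).
*ke* — final sound /e/ (a vowel) → -ava → *keava*.
The final sound of *fuv* is /v/, which is a voiced consonant, so the suffix is -bew, giving *fuvbew*.
*tofus* — final sound /s/ (a voiceless consonant) → -ok → *tofusok*.

keava, fuvbew, tofusok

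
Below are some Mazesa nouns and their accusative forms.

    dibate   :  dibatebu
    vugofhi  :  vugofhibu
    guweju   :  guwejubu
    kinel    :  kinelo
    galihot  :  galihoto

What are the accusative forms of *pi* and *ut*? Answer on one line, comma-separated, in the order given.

The alternation tracks the final sound of the stem — -o when the stem ends in a consonant (*kinel*, *galihot*); -bu when the stem ends in a vowel (*dibate*, *vugofhi*, *guweju*).
*pi*: final sound = /i/, a vowel → -bu → *pibu*.
Since the final sound of *ut* is /t/ (a consonant), it takes -o, giving *uto*.

pibu, uto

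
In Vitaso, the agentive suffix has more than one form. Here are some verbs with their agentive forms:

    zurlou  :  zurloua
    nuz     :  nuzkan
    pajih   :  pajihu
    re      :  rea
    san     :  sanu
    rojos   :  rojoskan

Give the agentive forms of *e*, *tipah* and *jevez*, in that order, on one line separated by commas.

ea, tipahu, jevezkan

Looking at the final sound of each stem: -kan when the stem ends in a sibilant (*nuz*, *rojos*); -u when the stem ends in a non-sibilant consonant (*pajih*, *san*); -a when the stem ends in a vowel (*zurlou*, *re*).
*e* — final sound /e/ (a vowel) → -a → *ea*.
Since the final sound of *tipah* is /h/ (a non-sibilant consonant), it takes -u, giving *tipahu*.
*jevez* — final sound /z/ (a sibilant) → -kan → *jevezkan*.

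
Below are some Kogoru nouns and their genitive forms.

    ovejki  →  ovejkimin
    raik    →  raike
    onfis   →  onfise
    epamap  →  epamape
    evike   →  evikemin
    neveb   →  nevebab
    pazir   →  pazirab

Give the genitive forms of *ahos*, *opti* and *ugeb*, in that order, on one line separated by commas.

ahose, optimin, ugebab

Looking at the final sound of each stem: -e when the stem ends in a voiceless consonant (*raik*, *onfis*, *epamap*); -ab when the stem ends in a voiced consonant (*neveb*, *pazir*); -min when the stem ends in a vowel (*ovejki*, *evike*).
*ahos* — final sound /s/ (a voiceless consonant) → -e → *ahose*.
*opti* — final sound /i/ (a vowel) → -min → *optimin*.
The final sound of *ugeb* is /b/, which is a voiced consonant, so the suffix is -ab, giving *ugebab*.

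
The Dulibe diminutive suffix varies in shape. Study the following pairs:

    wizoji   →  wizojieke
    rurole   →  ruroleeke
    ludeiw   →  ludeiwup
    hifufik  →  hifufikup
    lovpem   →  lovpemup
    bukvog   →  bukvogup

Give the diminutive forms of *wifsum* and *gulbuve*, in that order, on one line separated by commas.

The pattern is consonant vs. vowel: -up when the stem ends in a consonant (*ludeiw*, *hifufik*, *lovpem*, *bukvog*); -eke when the stem ends in a vowel (*wizoji*, *rurole*).
The final sound of *wifsum* is /m/, which is a consonant, so the suffix is -up, giving *wifsumup*.
The final sound of *gulbuve* is /e/, which is a vowel, so the suffix is -eke, giving *gulbuveeke*.

wifsumup, gulbuveeke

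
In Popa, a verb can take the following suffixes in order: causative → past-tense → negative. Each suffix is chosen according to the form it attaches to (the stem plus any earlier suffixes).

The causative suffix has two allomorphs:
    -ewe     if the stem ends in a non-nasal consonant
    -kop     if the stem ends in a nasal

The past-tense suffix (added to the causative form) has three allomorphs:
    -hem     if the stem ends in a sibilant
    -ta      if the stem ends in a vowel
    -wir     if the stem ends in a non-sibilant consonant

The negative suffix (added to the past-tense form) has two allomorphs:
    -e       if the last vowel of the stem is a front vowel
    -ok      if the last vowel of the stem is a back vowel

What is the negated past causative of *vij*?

*vij*: final consonant = /j/, non-nasal → -ewe → *vijewe*.
The causative form *vijewe*: final sound = /e/, a vowel → -ta → *vijeweta*.
The past-tense form *vijeweta*: last vowel = /a/, a back vowel → -ok → *vijewetaok*.

vijewetaok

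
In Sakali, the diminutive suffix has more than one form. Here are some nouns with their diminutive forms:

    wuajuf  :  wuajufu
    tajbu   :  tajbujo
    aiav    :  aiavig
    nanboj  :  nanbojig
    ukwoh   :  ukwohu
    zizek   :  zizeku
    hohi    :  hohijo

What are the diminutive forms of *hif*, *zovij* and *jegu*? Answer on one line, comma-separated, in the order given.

The pattern is voicing of the final sound: -u when the stem ends in a voiceless consonant (*wuajuf*, *ukwoh*, *zizek*); -ig when the stem ends in a voiced consonant (*aiav*, *nanboj*); -jo when the stem ends in a vowel (*tajbu*, *hohi*).
Since the final sound of *hif* is /f/ (a voiceless consonant), it takes -u, giving *hifu*.
*zovij* — final sound /j/ (a voiced consonant) → -ig → *zovijig*.
*jegu* — final sound /u/ (a vowel) → -jo → *jegujo*.

hifu, zovijig, jegujo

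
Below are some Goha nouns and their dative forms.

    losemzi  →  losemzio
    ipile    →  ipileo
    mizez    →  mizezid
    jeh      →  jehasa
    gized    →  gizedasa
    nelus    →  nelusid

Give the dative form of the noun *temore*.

temoreo

The suffix is conditioned by the final sound: -id when the stem ends in a sibilant (*mizez*, *nelus*); -asa when the stem ends in a non-sibilant consonant (*jeh*, *gized*); -o when the stem ends in a vowel (*losemzi*, *ipile*).
The final sound of *temore* is /e/, which is a vowel, so the suffix is -o, giving *temoreo*.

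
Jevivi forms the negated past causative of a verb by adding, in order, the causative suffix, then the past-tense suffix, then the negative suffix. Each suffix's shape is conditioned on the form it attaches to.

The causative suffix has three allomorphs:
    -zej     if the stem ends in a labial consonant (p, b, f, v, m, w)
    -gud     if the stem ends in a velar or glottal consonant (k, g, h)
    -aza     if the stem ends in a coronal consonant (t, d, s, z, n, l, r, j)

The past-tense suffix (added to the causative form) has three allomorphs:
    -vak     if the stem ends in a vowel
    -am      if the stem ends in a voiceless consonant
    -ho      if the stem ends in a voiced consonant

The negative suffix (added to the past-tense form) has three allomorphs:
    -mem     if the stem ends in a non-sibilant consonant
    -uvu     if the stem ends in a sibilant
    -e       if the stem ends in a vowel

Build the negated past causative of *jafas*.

jafasazavakmem

*jafas*: final consonant = /s/, coronal → -aza → *jafasaza*.
The final sound of the causative form *jafasaza* is /a/, which is a vowel, so the past-tense suffix is -vak, giving *jafasazavak*.
The past-tense form *jafasazavak*: final sound = /k/, a non-sibilant consonant → -mem → *jafasazavakmem*.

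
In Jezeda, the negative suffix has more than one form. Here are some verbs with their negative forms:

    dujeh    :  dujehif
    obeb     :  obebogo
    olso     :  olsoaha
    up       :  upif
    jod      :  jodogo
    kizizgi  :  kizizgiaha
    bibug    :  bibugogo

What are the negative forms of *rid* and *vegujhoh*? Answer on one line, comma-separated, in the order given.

The alternation tracks the final sound of the stem — -if when the stem ends in a voiceless consonant (*dujeh*, *up*); -ogo when the stem ends in a voiced consonant (*obeb*, *jod*, *bibug*); -aha when the stem ends in a vowel (*olso*, *kizizgi*).
Since the final sound of *rid* is /d/ (a voiced consonant), it takes -ogo, giving *ridogo*.
Since the final sound of *vegujhoh* is /h/ (a voiceless consonant), it takes -if, giving *vegujhohif*.

ridogo, vegujhohif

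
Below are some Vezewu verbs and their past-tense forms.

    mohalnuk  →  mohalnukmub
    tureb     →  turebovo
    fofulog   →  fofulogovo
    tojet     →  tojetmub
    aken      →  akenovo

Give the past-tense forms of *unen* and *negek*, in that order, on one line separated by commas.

The pattern is voicing of the final consonant: -mub when the stem ends in a voiceless consonant (*mohalnuk*, *tojet*); -ovo when the stem ends in a voiced consonant (*tureb*, *fofulog*, *aken*).
Since the final consonant of *unen* is /n/ (voiced), it takes -ovo, giving *unenovo*.
*negek*: final consonant = /k/, voiceless → -mub → *negekmub*.

unenovo, negekmub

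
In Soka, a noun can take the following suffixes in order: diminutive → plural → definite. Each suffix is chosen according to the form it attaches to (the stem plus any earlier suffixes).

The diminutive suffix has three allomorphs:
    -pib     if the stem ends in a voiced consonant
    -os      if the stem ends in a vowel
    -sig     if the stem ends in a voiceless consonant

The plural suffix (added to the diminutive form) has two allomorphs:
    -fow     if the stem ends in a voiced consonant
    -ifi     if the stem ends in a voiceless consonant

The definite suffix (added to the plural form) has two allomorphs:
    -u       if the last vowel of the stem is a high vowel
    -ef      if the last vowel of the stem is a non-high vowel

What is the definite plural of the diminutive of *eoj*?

eojpibfowef

*eoj*: final sound = /j/, a voiced consonant → -pib → *eojpib*.
The diminutive form *eojpib*: final consonant = /b/, voiced → -fow → *eojpibfow*.
The plural form *eojpibfow* — last vowel /o/ (a non-high vowel) → -ef → *eojpibfowef*.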